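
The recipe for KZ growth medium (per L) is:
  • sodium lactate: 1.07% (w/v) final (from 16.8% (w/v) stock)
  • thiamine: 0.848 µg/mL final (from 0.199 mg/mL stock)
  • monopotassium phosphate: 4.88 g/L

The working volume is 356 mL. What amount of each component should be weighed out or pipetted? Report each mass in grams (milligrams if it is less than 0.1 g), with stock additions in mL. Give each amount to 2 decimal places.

Target volume = 356 mL = 0.356 L.
sodium lactate: dilute stock: 1.07% ÷ 16.8% × 356 mL = 22.67 mL
thiamine: V = C2·V2/C1 = 0.848 µg/mL × 356 mL ÷ 199 µg/mL = 1.52 mL
monopotassium phosphate: 4.88 g/L × 0.356 L = 1.74 g

sodium lactate 22.67 mL; thiamine 1.52 mL; monopotassium phosphate 1.74 g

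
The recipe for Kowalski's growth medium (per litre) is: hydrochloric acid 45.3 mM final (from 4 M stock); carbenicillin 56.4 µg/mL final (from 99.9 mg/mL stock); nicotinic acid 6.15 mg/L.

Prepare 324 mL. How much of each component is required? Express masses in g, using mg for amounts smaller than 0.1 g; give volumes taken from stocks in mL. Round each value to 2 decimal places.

Scale factor relative to 1 L: 0.324.
hydrochloric acid: C1V1 = C2V2 → 45.3 mM × 324 mL ÷ 4000 mM = 3.67 mL
carbenicillin: C1V1 = C2V2 → 56.4 µg/mL × 324 mL ÷ 99900 µg/mL = 0.18 mL
nicotinic acid: 6.15 mg/L × 0.324 L = 1.99 mg

hydrochloric acid 3.67 mL; carbenicillin 0.18 mL; nicotinic acid 1.99 mg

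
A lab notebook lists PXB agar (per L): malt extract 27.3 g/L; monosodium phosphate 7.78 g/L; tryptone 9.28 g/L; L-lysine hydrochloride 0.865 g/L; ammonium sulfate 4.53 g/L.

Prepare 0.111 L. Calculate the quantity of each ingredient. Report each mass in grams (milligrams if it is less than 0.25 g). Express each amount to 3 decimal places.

malt extract 3.030 g; monosodium phosphate 0.864 g; tryptone 1.030 g; L-lysine hydrochloride 96.015 mg; ammonium sulfate 0.503 g

Working volume: 0.111 L.
malt extract: 27.3 g/L × 0.111 L = 3.030 g
monosodium phosphate: 7.78 g/L × 0.111 L = 0.864 g
tryptone: 9.28 g/L × 0.111 L = 1.030 g
L-lysine hydrochloride: 0.865 g/L × 0.111 L = 0.096015 g = 96.015 mg
ammonium sulfate: 4.53 g/L × 0.111 L = 0.503 g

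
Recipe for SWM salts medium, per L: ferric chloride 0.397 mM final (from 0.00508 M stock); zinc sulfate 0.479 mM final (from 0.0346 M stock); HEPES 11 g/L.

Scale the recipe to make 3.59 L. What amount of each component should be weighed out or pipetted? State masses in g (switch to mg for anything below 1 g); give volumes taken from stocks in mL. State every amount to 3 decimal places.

ferric chloride 280.557 mL; zinc sulfate 49.700 mL; HEPES 39.490 g

Scale factor relative to 1 L: 3.59.
ferric chloride: C1V1 = C2V2 → 0.397 mM × 3590 mL ÷ 5.08 mM = 280.557 mL
zinc sulfate: dilute stock: 0.479 mM × 3590 mL ÷ 34.6 mM = 49.700 mL
HEPES: 11 g/L × 3.59 L = 39.490 g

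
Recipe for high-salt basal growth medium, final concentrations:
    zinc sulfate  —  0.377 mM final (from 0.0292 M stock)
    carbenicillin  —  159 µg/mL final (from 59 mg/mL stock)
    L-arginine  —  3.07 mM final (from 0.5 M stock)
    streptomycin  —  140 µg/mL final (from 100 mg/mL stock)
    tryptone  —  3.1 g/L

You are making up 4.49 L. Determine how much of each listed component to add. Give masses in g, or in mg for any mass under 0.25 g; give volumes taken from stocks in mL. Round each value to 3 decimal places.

Scale factor relative to 1 L: 4.49.
zinc sulfate: C1V1 = C2V2 → 0.377 mM × 4490 mL ÷ 29.2 mM = 57.970 mL
carbenicillin: C1V1 = C2V2 → 159 µg/mL × 4490 mL ÷ 59000 µg/mL = 12.100 mL
L-arginine: V = C2·V2/C1 = 3.07 mM × 4490 mL ÷ 500 mM = 27.569 mL
streptomycin: V = C2·V2/C1 = 140 µg/mL × 4490 mL ÷ 100000 µg/mL = 6.286 mL
tryptone: 3.1 g/L × 4.49 L = 13.919 g

zinc sulfate 57.970 mL; carbenicillin 12.100 mL; L-arginine 27.569 mL; streptomycin 6.286 mL; tryptone 13.919 g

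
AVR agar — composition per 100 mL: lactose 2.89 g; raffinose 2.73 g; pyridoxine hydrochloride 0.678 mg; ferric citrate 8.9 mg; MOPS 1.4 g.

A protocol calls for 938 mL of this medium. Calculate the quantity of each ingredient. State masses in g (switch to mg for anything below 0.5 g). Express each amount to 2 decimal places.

Scale factor = 938 mL / 100 mL = 9.38.
lactose: 2.89 g × (938 mL / 100 mL) = 27.11 g
raffinose: 2.73 g × (938 mL / 100 mL) = 25.61 g
pyridoxine hydrochloride: 0.678 mg × (938 mL / 100 mL) = 6.36 mg
ferric citrate: 8.9 mg × (938 mL / 100 mL) = 83.48 mg
MOPS: 1.4 g × (938 mL / 100 mL) = 13.13 g

lactose 27.11 g; raffinose 25.61 g; pyridoxine hydrochloride 6.36 mg; ferric citrate 83.48 mg; MOPS 13.13 g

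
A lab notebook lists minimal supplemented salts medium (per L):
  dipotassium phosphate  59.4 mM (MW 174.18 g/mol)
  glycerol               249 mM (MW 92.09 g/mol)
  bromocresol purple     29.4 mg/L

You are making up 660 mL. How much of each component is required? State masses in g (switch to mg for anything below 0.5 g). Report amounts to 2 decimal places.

dipotassium phosphate 6.83 g; glycerol 15.13 g; bromocresol purple 19.40 mg

Target volume = 660 mL = 0.66 L.
dipotassium phosphate: 59.4 mmol/L × 174.18 g/mol × 0.66 L ÷ 1000 = 6.83 g
glycerol: 249 mmol/L × 92.09 g/mol × 0.66 L ÷ 1000 = 15.13 g
bromocresol purple: 29.4 mg/L × 0.66 L = 19.40 mg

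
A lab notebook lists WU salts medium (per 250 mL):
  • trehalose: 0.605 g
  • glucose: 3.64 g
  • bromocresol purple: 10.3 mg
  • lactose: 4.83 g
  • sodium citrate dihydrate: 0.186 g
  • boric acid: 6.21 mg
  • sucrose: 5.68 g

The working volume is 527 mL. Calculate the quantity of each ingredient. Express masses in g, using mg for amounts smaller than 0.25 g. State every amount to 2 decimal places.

Scale factor = 527 mL / 250 mL = 2.108.
trehalose: 0.605 g × (527 mL / 250 mL) = 1.28 g
glucose: 3.64 g × (527 mL / 250 mL) = 7.67 g
bromocresol purple: 10.3 mg × (527 mL / 250 mL) = 21.71 mg
lactose: 4.83 g × (527 mL / 250 mL) = 10.18 g
sodium citrate dihydrate: 0.186 g × (527 mL / 250 mL) = 0.39 g
boric acid: 6.21 mg × (527 mL / 250 mL) = 13.09 mg
sucrose: 5.68 g × (527 mL / 250 mL) = 11.97 g

trehalose 1.28 g; glucose 7.67 g; bromocresol purple 21.71 mg; lactose 10.18 g; sodium citrate dihydrate 0.39 g; boric acid 13.09 mg; sucrose 11.97 g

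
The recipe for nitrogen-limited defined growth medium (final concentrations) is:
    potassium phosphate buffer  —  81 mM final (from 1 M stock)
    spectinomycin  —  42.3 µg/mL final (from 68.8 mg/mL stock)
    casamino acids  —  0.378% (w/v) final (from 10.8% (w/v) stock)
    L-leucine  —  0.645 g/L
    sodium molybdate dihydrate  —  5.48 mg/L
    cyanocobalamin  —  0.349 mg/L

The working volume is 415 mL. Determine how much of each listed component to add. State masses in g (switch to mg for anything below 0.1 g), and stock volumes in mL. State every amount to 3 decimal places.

Working volume: 415 mL = 0.415 L.
potassium phosphate buffer: C1V1 = C2V2 → 81 mM × 415 mL ÷ 1000 mM = 33.615 mL
spectinomycin: C1V1 = C2V2 → 42.3 µg/mL × 415 mL ÷ 68800 µg/mL = 0.255 mL
casamino acids: dilute stock: 0.378% ÷ 10.8% × 415 mL = 14.525 mL
L-leucine: 0.645 g/L × 0.415 L = 0.268 g
sodium molybdate dihydrate: 5.48 mg/L × 0.415 L = 2.274 mg
cyanocobalamin: 0.349 mg/L × 0.415 L = 0.145 mg

potassium phosphate buffer 33.615 mL; spectinomycin 0.255 mL; casamino acids 14.525 mL; L-leucine 0.268 g; sodium molybdate dihydrate 2.274 mg; cyanocobalamin 0.145 mg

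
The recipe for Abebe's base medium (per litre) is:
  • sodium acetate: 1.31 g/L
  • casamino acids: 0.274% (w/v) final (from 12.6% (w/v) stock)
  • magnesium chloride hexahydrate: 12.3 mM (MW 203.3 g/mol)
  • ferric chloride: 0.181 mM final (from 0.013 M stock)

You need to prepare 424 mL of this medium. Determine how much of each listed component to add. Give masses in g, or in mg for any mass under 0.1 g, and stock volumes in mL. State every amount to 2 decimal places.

sodium acetate 0.56 g; casamino acids 9.22 mL; magnesium chloride hexahydrate 1.06 g; ferric chloride 5.90 mL

Scale factor relative to 1 L: 0.424.
sodium acetate: 1.31 g/L × 0.424 L = 0.56 g
casamino acids: C1V1 = C2V2 → 0.274% ÷ 12.6% × 424 mL = 9.22 mL
magnesium chloride hexahydrate: 12.3 mmol/L × 203.3 g/mol × 0.424 L ÷ 1000 = 1.06 g
ferric chloride: C1V1 = C2V2 → 0.181 mM × 424 mL ÷ 13 mM = 5.90 mL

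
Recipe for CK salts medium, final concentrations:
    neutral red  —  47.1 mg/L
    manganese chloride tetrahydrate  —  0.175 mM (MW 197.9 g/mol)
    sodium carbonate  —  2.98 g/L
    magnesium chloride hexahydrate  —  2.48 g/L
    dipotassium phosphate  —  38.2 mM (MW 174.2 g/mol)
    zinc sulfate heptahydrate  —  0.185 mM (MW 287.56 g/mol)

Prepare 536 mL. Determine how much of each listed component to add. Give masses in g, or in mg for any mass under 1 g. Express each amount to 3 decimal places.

neutral red 25.246 mg; manganese chloride tetrahydrate 18.563 mg; sodium carbonate 1.597 g; magnesium chloride hexahydrate 1.329 g; dipotassium phosphate 3.567 g; zinc sulfate heptahydrate 28.514 mg

Target volume = 536 mL = 0.536 L.
neutral red: 47.1 mg/L × 0.536 L = 25.246 mg
manganese chloride tetrahydrate: 0.175 mmol/L × 197.9 mg/mmol × 0.536 L = 18.563 mg
sodium carbonate: 2.98 g/L × 0.536 L = 1.597 g
magnesium chloride hexahydrate: 2.48 g/L × 0.536 L = 1.329 g
dipotassium phosphate: 38.2 mmol/L × 174.2 g/mol × 0.536 L ÷ 1000 = 3.567 g
zinc sulfate heptahydrate: 0.185 mmol/L × 287.56 mg/mmol × 0.536 L = 28.514 mg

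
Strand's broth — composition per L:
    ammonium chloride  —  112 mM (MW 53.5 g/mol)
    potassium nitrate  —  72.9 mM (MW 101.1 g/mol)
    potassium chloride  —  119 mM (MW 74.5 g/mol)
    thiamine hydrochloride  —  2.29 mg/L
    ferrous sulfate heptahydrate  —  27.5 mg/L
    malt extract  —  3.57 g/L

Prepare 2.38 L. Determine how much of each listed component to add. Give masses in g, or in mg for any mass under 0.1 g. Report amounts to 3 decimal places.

Working volume: 2.38 L.
ammonium chloride: 112 mmol/L × 53.5 g/mol × 2.38 L ÷ 1000 = 14.261 g
potassium nitrate: 72.9 mmol/L × 101.1 g/mol × 2.38 L ÷ 1000 = 17.541 g
potassium chloride: 119 mmol/L × 74.5 g/mol × 2.38 L ÷ 1000 = 21.100 g
thiamine hydrochloride: 2.29 mg/L × 2.38 L = 5.450 mg
ferrous sulfate heptahydrate: 27.5 mg/L × 2.38 L = 65.450 mg
malt extract: 3.57 g/L × 2.38 L = 8.497 g

ammonium chloride 14.261 g; potassium nitrate 17.541 g; potassium chloride 21.100 g; thiamine hydrochloride 5.450 mg; ferrous sulfate heptahydrate 65.450 mg; malt extract 8.497 g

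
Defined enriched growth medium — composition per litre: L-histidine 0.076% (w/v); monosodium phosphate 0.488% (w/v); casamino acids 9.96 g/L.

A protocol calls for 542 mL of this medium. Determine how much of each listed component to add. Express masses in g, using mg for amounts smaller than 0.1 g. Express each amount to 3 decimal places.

L-histidine 0.412 g; monosodium phosphate 2.645 g; casamino acids 5.398 g

Working volume: 542 mL = 0.542 L.
L-histidine: 0.076% w/v = 0.76 g/L → 0.76 × 0.542 L = 0.412 g
monosodium phosphate: 0.488 g per 100 mL × 542 mL ÷ 100 = 2.645 g
casamino acids: 9.96 g/L × 0.542 L = 5.398 g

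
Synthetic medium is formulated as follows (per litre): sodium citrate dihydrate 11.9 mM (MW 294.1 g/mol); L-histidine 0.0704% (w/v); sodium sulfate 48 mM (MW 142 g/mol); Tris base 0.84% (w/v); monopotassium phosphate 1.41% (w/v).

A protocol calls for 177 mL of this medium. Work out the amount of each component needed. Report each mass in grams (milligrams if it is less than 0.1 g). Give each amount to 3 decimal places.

Target volume = 177 mL = 0.177 L.
sodium citrate dihydrate: 11.9 mmol/L × 294.1 g/mol × 0.177 L ÷ 1000 = 0.619 g
L-histidine: 0.0704% w/v = 0.704 g/L → 0.704 × 0.177 L = 0.125 g
sodium sulfate: 48 mmol/L × 142 g/mol × 0.177 L ÷ 1000 = 1.206 g
Tris base: 0.84% w/v = 8.4 g/L → 8.4 × 0.177 L = 1.487 g
monopotassium phosphate: 1.41% w/v = 14.1 g/L → 14.1 × 0.177 L = 2.496 g

sodium citrate dihydrate 0.619 g; L-histidine 0.125 g; sodium sulfate 1.206 g; Tris base 1.487 g; monopotassium phosphate 2.496 g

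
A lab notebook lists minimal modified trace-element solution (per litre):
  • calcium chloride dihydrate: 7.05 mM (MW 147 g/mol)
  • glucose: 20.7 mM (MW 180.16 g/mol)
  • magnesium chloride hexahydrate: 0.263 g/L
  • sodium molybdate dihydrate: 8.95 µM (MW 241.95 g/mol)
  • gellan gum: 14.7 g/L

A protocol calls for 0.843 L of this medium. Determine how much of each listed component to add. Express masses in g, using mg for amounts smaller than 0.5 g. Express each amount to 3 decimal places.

calcium chloride dihydrate 0.874 g; glucose 3.144 g; magnesium chloride hexahydrate 221.709 mg; sodium molybdate dihydrate 1.825 mg; gellan gum 12.392 g

Scale factor relative to 1 L: 0.843.
calcium chloride dihydrate: 7.05 mmol/L × 147 g/mol × 0.843 L ÷ 1000 = 0.874 g
glucose: 20.7 mmol/L × 180.16 g/mol × 0.843 L ÷ 1000 = 3.144 g
magnesium chloride hexahydrate: 0.263 g/L × 0.843 L = 0.221709 g = 221.709 mg
sodium molybdate dihydrate: 8.95 µmol/L × 241.95 g/mol × 0.843 L ÷ 1000 = 1.825 mg
gellan gum: 14.7 g/L × 0.843 L = 12.392 g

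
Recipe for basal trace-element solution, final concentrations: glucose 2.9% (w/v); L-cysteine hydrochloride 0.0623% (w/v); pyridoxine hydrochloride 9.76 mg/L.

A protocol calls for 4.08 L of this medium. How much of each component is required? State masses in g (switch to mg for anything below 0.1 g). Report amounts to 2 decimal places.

glucose 118.32 g; L-cysteine hydrochloride 2.54 g; pyridoxine hydrochloride 39.82 mg

Scale factor relative to 1 L: 4.08.
glucose: 2.9% w/v = 29 g/L → 29 × 4.08 L = 118.32 g
L-cysteine hydrochloride: 0.0623% w/v = 0.623 g/L → 0.623 × 4.08 L = 2.54 g
pyridoxine hydrochloride: 9.76 mg/L × 4.08 L = 39.82 mg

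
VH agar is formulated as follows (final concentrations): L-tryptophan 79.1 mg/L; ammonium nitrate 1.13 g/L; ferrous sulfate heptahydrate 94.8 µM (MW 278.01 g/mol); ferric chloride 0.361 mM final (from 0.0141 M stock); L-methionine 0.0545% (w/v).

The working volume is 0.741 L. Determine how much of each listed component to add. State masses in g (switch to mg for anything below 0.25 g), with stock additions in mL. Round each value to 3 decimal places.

L-tryptophan 58.613 mg; ammonium nitrate 0.837 g; ferrous sulfate heptahydrate 19.529 mg; ferric chloride 18.972 mL; L-methionine 0.404 g

Working volume: 0.741 L.
L-tryptophan: 79.1 mg/L × 0.741 L = 58.613 mg
ammonium nitrate: 1.13 g/L × 0.741 L = 0.837 g
ferrous sulfate heptahydrate: 94.8 µmol/L × 278.01 g/mol × 0.741 L ÷ 1000 = 19.529 mg
ferric chloride: dilute stock: 0.361 mM × 741 mL ÷ 14.1 mM = 18.972 mL
L-methionine: 0.0545% w/v = 0.545 g/L → 0.545 × 0.741 L = 0.404 g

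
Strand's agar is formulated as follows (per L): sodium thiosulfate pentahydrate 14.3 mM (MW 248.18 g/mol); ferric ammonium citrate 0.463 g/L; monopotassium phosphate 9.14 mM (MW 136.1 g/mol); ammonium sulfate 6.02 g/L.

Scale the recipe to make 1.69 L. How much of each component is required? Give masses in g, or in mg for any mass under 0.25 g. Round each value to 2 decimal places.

Scale factor relative to 1 L: 1.69.
sodium thiosulfate pentahydrate: 14.3 mmol/L × 248.18 g/mol × 1.69 L ÷ 1000 = 6.00 g
ferric ammonium citrate: 0.463 g/L × 1.69 L = 0.78 g
monopotassium phosphate: 9.14 mmol/L × 136.1 g/mol × 1.69 L ÷ 1000 = 2.10 g
ammonium sulfate: 6.02 g/L × 1.69 L = 10.17 g

sodium thiosulfate pentahydrate 6.00 g; ferric ammonium citrate 0.78 g; monopotassium phosphate 2.10 g; ammonium sulfate 10.17 g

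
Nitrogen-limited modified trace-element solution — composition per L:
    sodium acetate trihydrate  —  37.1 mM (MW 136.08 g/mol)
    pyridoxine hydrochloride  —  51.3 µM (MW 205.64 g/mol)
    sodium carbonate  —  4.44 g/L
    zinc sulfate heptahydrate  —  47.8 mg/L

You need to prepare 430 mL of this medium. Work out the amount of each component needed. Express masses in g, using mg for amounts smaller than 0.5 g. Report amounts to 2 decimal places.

Scale factor relative to 1 L: 0.43.
sodium acetate trihydrate: 37.1 mmol/L × 136.08 g/mol × 0.43 L ÷ 1000 = 2.17 g
pyridoxine hydrochloride: 51.3 µmol/L × 205.64 g/mol × 0.43 L ÷ 1000 = 4.54 mg
sodium carbonate: 4.44 g/L × 0.43 L = 1.91 g
zinc sulfate heptahydrate: 47.8 mg/L × 0.43 L = 20.55 mg

sodium acetate trihydrate 2.17 g; pyridoxine hydrochloride 4.54 mg; sodium carbonate 1.91 g; zinc sulfate heptahydrate 20.55 mg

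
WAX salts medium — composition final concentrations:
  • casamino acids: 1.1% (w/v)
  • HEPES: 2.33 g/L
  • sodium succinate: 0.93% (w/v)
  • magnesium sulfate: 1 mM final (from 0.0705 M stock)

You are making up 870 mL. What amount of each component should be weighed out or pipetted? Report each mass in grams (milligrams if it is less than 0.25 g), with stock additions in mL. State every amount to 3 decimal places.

casamino acids 9.570 g; HEPES 2.027 g; sodium succinate 8.091 g; magnesium sulfate 12.340 mL

Scale factor relative to 1 L: 0.87.
casamino acids: 1.1% w/v = 11 g/L → 11 × 0.87 L = 9.570 g
HEPES: 2.33 g/L × 0.87 L = 2.027 g
sodium succinate: 0.93% w/v = 9.3 g/L → 9.3 × 0.87 L = 8.091 g
magnesium sulfate: dilute stock: 1 mM × 870 mL ÷ 70.5 mM = 12.340 mL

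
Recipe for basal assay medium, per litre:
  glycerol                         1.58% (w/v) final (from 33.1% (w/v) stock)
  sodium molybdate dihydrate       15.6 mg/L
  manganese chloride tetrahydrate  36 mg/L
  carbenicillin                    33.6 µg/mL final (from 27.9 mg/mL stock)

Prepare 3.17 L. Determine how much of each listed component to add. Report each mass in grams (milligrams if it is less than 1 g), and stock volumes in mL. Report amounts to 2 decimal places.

glycerol 151.32 mL; sodium molybdate dihydrate 49.45 mg; manganese chloride tetrahydrate 114.12 mg; carbenicillin 3.82 mL

Scale factor relative to 1 L: 3.17.
glycerol: dilute stock: 1.58% ÷ 33.1% × 3170 mL = 151.32 mL
sodium molybdate dihydrate: 15.6 mg/L × 3.17 L = 49.45 mg
manganese chloride tetrahydrate: 36 mg/L × 3.17 L = 114.12 mg
carbenicillin: V = C2·V2/C1 = 33.6 µg/mL × 3170 mL ÷ 27900 µg/mL = 3.82 mL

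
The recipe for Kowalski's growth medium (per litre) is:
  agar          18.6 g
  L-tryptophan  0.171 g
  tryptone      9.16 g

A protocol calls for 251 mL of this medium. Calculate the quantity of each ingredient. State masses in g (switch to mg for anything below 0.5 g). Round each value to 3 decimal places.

Ratio of target to recipe volume: 251 / 1000 = 0.251.
agar: 18.6 g × (251 mL / 1000 mL) = 4.669 g
L-tryptophan: 0.171 g × (251 mL / 1000 mL) = 0.042921 g = 42.921 mg
tryptone: 9.16 g × (251 mL / 1000 mL) = 2.299 g

agar 4.669 g; L-tryptophan 42.921 mg; tryptone 2.299 g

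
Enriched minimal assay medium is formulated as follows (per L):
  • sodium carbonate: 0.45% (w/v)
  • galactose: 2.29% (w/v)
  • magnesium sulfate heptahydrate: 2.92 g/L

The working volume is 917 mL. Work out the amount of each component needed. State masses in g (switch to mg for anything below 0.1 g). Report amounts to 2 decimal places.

sodium carbonate 4.13 g; galactose 21.00 g; magnesium sulfate heptahydrate 2.68 g

Target volume = 917 mL = 0.917 L.
sodium carbonate: 0.45% w/v = 4.5 g/L → 4.5 × 0.917 L = 4.13 g
galactose: 2.29 g per 100 mL × 917 mL ÷ 100 = 21.00 g
magnesium sulfate heptahydrate: 2.92 g/L × 0.917 L = 2.68 g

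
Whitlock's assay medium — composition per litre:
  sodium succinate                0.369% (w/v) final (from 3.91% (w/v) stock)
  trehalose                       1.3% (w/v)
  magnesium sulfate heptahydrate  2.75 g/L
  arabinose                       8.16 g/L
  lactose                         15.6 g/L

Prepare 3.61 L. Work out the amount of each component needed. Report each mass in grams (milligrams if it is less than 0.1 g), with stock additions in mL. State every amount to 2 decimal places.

sodium succinate 340.69 mL; trehalose 46.93 g; magnesium sulfate heptahydrate 9.93 g; arabinose 29.46 g; lactose 56.32 g

Scale factor relative to 1 L: 3.61.
sodium succinate: C1V1 = C2V2 → 0.369% ÷ 3.91% × 3610 mL = 340.69 mL
trehalose: 1.3% w/v = 13 g/L → 13 × 3.61 L = 46.93 g
magnesium sulfate heptahydrate: 2.75 g/L × 3.61 L = 9.93 g
arabinose: 8.16 g/L × 3.61 L = 29.46 g
lactose: 15.6 g/L × 3.61 L = 56.32 g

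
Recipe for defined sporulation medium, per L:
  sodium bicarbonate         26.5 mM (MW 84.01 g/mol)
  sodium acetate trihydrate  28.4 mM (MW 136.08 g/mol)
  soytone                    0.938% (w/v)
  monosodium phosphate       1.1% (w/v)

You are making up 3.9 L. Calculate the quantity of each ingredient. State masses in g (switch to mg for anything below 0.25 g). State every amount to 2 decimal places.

Scale factor relative to 1 L: 3.9.
sodium bicarbonate: 26.5 mmol/L × 84.01 g/mol × 3.9 L ÷ 1000 = 8.68 g
sodium acetate trihydrate: 28.4 mmol/L × 136.08 g/mol × 3.9 L ÷ 1000 = 15.07 g
soytone: 0.938 g per 100 mL × 3900 mL ÷ 100 = 36.58 g
monosodium phosphate: 1.1% w/v = 11 g/L → 11 × 3.9 L = 42.90 g

sodium bicarbonate 8.68 g; sodium acetate trihydrate 15.07 g; soytone 36.58 g; monosodium phosphate 42.90 g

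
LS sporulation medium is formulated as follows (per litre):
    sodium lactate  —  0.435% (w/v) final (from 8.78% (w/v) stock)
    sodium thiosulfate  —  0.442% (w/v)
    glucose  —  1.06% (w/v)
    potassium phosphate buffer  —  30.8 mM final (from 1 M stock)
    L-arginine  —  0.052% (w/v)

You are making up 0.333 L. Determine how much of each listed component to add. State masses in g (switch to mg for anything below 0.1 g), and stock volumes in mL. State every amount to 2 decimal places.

Scale factor relative to 1 L: 0.333.
sodium lactate: V = C2·V2/C1 = 0.435% ÷ 8.78% × 333 mL = 16.50 mL
sodium thiosulfate: 0.442% w/v = 4.42 g/L → 4.42 × 0.333 L = 1.47 g
glucose: 1.06% w/v = 10.6 g/L → 10.6 × 0.333 L = 3.53 g
potassium phosphate buffer: C1V1 = C2V2 → 30.8 mM × 333 mL ÷ 1000 mM = 10.26 mL
L-arginine: 0.052 g per 100 mL × 333 mL ÷ 100 = 0.17 g

sodium lactate 16.50 mL; sodium thiosulfate 1.47 g; glucose 3.53 g; potassium phosphate buffer 10.26 mL; L-arginine 0.17 g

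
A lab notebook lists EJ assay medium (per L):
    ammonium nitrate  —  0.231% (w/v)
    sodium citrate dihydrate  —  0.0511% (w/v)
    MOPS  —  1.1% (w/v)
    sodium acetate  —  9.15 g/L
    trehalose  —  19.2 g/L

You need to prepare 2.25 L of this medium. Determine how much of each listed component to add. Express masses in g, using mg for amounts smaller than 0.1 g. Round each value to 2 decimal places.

ammonium nitrate 5.20 g; sodium citrate dihydrate 1.15 g; MOPS 24.75 g; sodium acetate 20.59 g; trehalose 43.20 g

Working volume: 2.25 L.
ammonium nitrate: 0.231% w/v = 2.31 g/L → 2.31 × 2.25 L = 5.20 g
sodium citrate dihydrate: 0.0511% w/v = 0.511 g/L → 0.511 × 2.25 L = 1.15 g
MOPS: 1.1 g per 100 mL × 2250 mL ÷ 100 = 24.75 g
sodium acetate: 9.15 g/L × 2.25 L = 20.59 g
trehalose: 19.2 g/L × 2.25 L = 43.20 g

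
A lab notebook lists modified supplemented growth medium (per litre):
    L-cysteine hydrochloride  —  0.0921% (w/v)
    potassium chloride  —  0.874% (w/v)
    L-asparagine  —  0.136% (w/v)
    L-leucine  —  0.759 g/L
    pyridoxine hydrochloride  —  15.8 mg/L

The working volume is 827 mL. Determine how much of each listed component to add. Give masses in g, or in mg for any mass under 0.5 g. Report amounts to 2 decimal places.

Scale factor relative to 1 L: 0.827.
L-cysteine hydrochloride: 0.0921% w/v = 0.921 g/L → 0.921 × 0.827 L = 0.76 g
potassium chloride: 0.874% w/v = 8.74 g/L → 8.74 × 0.827 L = 7.23 g
L-asparagine: 0.136% w/v = 1.36 g/L → 1.36 × 0.827 L = 1.12 g
L-leucine: 0.759 g/L × 0.827 L = 0.63 g
pyridoxine hydrochloride: 15.8 mg/L × 0.827 L = 13.07 mg

L-cysteine hydrochloride 0.76 g; potassium chloride 7.23 g; L-asparagine 1.12 g; L-leucine 0.63 g; pyridoxine hydrochloride 13.07 mg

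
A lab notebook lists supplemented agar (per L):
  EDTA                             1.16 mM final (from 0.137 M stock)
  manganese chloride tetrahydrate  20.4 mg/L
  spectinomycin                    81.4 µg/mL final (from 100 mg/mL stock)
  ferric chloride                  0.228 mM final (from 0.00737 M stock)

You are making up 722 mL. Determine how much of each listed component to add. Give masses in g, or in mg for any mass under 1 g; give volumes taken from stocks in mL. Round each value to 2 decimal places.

Scale factor relative to 1 L: 0.722.
EDTA: V = C2·V2/C1 = 1.16 mM × 722 mL ÷ 137 mM = 6.11 mL
manganese chloride tetrahydrate: 20.4 mg/L × 0.722 L = 14.73 mg
spectinomycin: V = C2·V2/C1 = 81.4 µg/mL × 722 mL ÷ 100000 µg/mL = 0.59 mL
ferric chloride: C1V1 = C2V2 → 0.228 mM × 722 mL ÷ 7.37 mM = 22.34 mL

EDTA 6.11 mL; manganese chloride tetrahydrate 14.73 mg; spectinomycin 0.59 mL; ferric chloride 22.34 mL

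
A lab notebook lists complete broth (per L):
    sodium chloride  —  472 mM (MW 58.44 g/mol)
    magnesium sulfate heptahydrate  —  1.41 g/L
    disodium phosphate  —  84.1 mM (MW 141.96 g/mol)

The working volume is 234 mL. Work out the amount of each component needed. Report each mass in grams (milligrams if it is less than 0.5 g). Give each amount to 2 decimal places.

sodium chloride 6.45 g; magnesium sulfate heptahydrate 329.94 mg; disodium phosphate 2.79 g

Working volume: 234 mL = 0.234 L.
sodium chloride: 472 mmol/L × 58.44 g/mol × 0.234 L ÷ 1000 = 6.45 g
magnesium sulfate heptahydrate: 1.41 g/L × 0.234 L = 0.32994 g = 329.94 mg
disodium phosphate: 84.1 mmol/L × 141.96 g/mol × 0.234 L ÷ 1000 = 2.79 g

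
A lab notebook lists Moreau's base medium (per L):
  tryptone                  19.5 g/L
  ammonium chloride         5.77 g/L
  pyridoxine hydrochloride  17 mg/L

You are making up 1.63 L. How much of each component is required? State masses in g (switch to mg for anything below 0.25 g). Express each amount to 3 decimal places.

Working volume: 1.63 L.
tryptone: 19.5 g/L × 1.63 L = 31.785 g
ammonium chloride: 5.77 g/L × 1.63 L = 9.405 g
pyridoxine hydrochloride: 17 mg/L × 1.63 L = 27.710 mg

tryptone 31.785 g; ammonium chloride 9.405 g; pyridoxine hydrochloride 27.710 mg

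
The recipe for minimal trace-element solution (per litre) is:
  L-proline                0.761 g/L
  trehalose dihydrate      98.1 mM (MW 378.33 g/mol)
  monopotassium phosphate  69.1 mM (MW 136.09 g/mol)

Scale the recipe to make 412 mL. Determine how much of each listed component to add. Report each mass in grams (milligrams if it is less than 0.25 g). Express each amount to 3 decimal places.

Target volume = 412 mL = 0.412 L.
L-proline: 0.761 g/L × 0.412 L = 0.314 g
trehalose dihydrate: 98.1 mmol/L × 378.33 g/mol × 0.412 L ÷ 1000 = 15.291 g
monopotassium phosphate: 69.1 mmol/L × 136.09 g/mol × 0.412 L ÷ 1000 = 3.874 g

L-proline 0.314 g; trehalose dihydrate 15.291 g; monopotassium phosphate 3.874 g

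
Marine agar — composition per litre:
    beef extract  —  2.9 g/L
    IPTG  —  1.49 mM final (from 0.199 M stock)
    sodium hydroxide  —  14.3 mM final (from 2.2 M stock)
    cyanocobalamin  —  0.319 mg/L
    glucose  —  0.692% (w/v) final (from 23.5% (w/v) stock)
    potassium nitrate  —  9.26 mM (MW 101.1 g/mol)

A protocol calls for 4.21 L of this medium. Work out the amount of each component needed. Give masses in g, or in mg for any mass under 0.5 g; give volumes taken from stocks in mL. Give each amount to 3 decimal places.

beef extract 12.209 g; IPTG 31.522 mL; sodium hydroxide 27.365 mL; cyanocobalamin 1.343 mg; glucose 123.971 mL; potassium nitrate 3.941 g

Working volume: 4.21 L.
beef extract: 2.9 g/L × 4.21 L = 12.209 g
IPTG: C1V1 = C2V2 → 1.49 mM × 4210 mL ÷ 199 mM = 31.522 mL
sodium hydroxide: C1V1 = C2V2 → 14.3 mM × 4210 mL ÷ 2200 mM = 27.365 mL
cyanocobalamin: 0.319 mg/L × 4.21 L = 1.343 mg
glucose: dilute stock: 0.692% ÷ 23.5% × 4210 mL = 123.971 mL
potassium nitrate: 9.26 mmol/L × 101.1 g/mol × 4.21 L ÷ 1000 = 3.941 g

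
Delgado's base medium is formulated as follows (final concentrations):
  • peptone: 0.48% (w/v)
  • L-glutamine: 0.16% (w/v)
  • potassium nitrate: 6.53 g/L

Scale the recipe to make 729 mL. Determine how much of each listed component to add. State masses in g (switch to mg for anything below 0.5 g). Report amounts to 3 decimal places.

peptone 3.499 g; L-glutamine 1.166 g; potassium nitrate 4.760 g

Working volume: 729 mL = 0.729 L.
peptone: 0.48% w/v = 4.8 g/L → 4.8 × 0.729 L = 3.499 g
L-glutamine: 0.16% w/v = 1.6 g/L → 1.6 × 0.729 L = 1.166 g
potassium nitrate: 6.53 g/L × 0.729 L = 4.760 g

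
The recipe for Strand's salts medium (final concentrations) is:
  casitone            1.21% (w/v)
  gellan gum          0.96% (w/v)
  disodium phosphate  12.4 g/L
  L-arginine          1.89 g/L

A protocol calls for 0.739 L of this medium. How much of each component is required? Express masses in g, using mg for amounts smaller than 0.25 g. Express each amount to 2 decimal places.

Working volume: 0.739 L.
casitone: 1.21 g per 100 mL × 739 mL ÷ 100 = 8.94 g
gellan gum: 0.96% w/v = 9.6 g/L → 9.6 × 0.739 L = 7.09 g
disodium phosphate: 12.4 g/L × 0.739 L = 9.16 g
L-arginine: 1.89 g/L × 0.739 L = 1.40 g

casitone 8.94 g; gellan gum 7.09 g; disodium phosphate 9.16 g; L-arginine 1.40 g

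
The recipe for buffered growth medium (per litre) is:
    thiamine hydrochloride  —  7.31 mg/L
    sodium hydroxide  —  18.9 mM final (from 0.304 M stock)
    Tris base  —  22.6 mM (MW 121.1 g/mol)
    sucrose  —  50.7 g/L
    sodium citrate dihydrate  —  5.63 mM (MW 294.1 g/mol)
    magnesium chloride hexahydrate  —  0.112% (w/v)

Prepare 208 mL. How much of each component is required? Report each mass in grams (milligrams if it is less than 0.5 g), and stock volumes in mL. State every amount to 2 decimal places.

thiamine hydrochloride 1.52 mg; sodium hydroxide 12.93 mL; Tris base 0.57 g; sucrose 10.55 g; sodium citrate dihydrate 344.40 mg; magnesium chloride hexahydrate 232.96 mg

Scale factor relative to 1 L: 0.208.
thiamine hydrochloride: 7.31 mg/L × 0.208 L = 1.52 mg
sodium hydroxide: C1V1 = C2V2 → 18.9 mM × 208 mL ÷ 304 mM = 12.93 mL
Tris base: 22.6 mmol/L × 121.1 g/mol × 0.208 L ÷ 1000 = 0.57 g
sucrose: 50.7 g/L × 0.208 L = 10.55 g
sodium citrate dihydrate: 5.63 mmol/L × 294.1 mg/mmol × 0.208 L = 344.40 mg
magnesium chloride hexahydrate: 0.112% w/v = 1.12 g/L → 1.12 × 0.208 L = 0.23296 g = 232.96 mg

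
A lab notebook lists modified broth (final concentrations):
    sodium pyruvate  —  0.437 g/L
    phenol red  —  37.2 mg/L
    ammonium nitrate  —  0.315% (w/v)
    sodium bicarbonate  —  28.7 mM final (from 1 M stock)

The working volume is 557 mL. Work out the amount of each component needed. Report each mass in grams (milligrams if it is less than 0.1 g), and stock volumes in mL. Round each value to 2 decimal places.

sodium pyruvate 0.24 g; phenol red 20.72 mg; ammonium nitrate 1.75 g; sodium bicarbonate 15.99 mL

Scale factor relative to 1 L: 0.557.
sodium pyruvate: 0.437 g/L × 0.557 L = 0.24 g
phenol red: 37.2 mg/L × 0.557 L = 20.72 mg
ammonium nitrate: 0.315 g per 100 mL × 557 mL ÷ 100 = 1.75 g
sodium bicarbonate: dilute stock: 28.7 mM × 557 mL ÷ 1000 mM = 15.99 mL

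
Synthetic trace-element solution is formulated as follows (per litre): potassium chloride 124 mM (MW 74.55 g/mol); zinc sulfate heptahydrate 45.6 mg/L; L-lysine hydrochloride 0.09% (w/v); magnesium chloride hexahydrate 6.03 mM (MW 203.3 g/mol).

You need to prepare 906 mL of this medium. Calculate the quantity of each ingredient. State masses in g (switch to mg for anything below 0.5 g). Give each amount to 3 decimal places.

potassium chloride 8.375 g; zinc sulfate heptahydrate 41.314 mg; L-lysine hydrochloride 0.815 g; magnesium chloride hexahydrate 1.111 g

Scale factor relative to 1 L: 0.906.
potassium chloride: 124 mmol/L × 74.55 g/mol × 0.906 L ÷ 1000 = 8.375 g
zinc sulfate heptahydrate: 45.6 mg/L × 0.906 L = 41.314 mg
L-lysine hydrochloride: 0.09 g per 100 mL × 906 mL ÷ 100 = 0.815 g
magnesium chloride hexahydrate: 6.03 mmol/L × 203.3 g/mol × 0.906 L ÷ 1000 = 1.111 g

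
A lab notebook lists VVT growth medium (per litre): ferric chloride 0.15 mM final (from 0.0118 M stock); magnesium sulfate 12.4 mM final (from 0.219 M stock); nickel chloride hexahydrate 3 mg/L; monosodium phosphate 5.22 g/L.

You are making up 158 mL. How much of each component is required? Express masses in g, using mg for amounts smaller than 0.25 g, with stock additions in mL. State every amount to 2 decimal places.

Working volume: 158 mL = 0.158 L.
ferric chloride: V = C2·V2/C1 = 0.15 mM × 158 mL ÷ 11.8 mM = 2.01 mL
magnesium sulfate: C1V1 = C2V2 → 12.4 mM × 158 mL ÷ 219 mM = 8.95 mL
nickel chloride hexahydrate: 3 mg/L × 0.158 L = 0.47 mg
monosodium phosphate: 5.22 g/L × 0.158 L = 0.82 g

ferric chloride 2.01 mL; magnesium sulfate 8.95 mL; nickel chloride hexahydrate 0.47 mg; monosodium phosphate 0.82 g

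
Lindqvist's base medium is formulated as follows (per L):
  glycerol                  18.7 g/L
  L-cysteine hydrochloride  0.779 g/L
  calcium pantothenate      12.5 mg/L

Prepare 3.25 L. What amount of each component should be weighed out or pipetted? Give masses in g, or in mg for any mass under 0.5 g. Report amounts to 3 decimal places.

Scale factor relative to 1 L: 3.25.
glycerol: 18.7 g/L × 3.25 L = 60.775 g
L-cysteine hydrochloride: 0.779 g/L × 3.25 L = 2.532 g
calcium pantothenate: 12.5 mg/L × 3.25 L = 40.625 mg

glycerol 60.775 g; L-cysteine hydrochloride 2.532 g; calcium pantothenate 40.625 mg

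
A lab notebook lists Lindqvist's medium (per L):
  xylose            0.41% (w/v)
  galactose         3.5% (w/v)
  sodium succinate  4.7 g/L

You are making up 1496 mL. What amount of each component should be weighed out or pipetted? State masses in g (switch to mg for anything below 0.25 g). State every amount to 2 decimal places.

Scale factor relative to 1 L: 1.496.
xylose: 0.41% w/v = 4.1 g/L → 4.1 × 1.496 L = 6.13 g
galactose: 3.5% w/v = 35 g/L → 35 × 1.496 L = 52.36 g
sodium succinate: 4.7 g/L × 1.496 L = 7.03 g

xylose 6.13 g; galactose 52.36 g; sodium succinate 7.03 g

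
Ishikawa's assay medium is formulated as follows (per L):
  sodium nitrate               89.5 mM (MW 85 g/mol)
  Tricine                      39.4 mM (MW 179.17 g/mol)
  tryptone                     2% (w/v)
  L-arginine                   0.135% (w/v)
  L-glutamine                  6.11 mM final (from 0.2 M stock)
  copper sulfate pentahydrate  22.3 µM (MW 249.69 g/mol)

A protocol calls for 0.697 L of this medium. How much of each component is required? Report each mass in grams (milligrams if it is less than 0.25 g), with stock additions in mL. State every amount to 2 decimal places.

Scale factor relative to 1 L: 0.697.
sodium nitrate: 89.5 mmol/L × 85 g/mol × 0.697 L ÷ 1000 = 5.30 g
Tricine: 39.4 mmol/L × 179.17 g/mol × 0.697 L ÷ 1000 = 4.92 g
tryptone: 2 g per 100 mL × 697 mL ÷ 100 = 13.94 g
L-arginine: 0.135% w/v = 1.35 g/L → 1.35 × 0.697 L = 0.94 g
L-glutamine: C1V1 = C2V2 → 6.11 mM × 697 mL ÷ 200 mM = 21.29 mL
copper sulfate pentahydrate: 22.3 µmol/L × 249.69 g/mol × 0.697 L ÷ 1000 = 3.88 mg

sodium nitrate 5.30 g; Tricine 4.92 g; tryptone 13.94 g; L-arginine 0.94 g; L-glutamine 21.29 mL; copper sulfate pentahydrate 3.88 mg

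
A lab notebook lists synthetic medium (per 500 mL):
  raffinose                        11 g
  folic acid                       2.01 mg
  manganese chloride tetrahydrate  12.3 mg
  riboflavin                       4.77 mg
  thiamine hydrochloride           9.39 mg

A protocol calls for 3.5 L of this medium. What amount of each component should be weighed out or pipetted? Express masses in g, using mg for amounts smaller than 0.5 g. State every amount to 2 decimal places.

raffinose 77.00 g; folic acid 14.07 mg; manganese chloride tetrahydrate 86.10 mg; riboflavin 33.39 mg; thiamine hydrochloride 65.73 mg

Ratio of target to recipe volume: 3500 / 500 = 7.
raffinose: 11 g × (3500 mL / 500 mL) = 77.00 g
folic acid: 2.01 mg × (3500 mL / 500 mL) = 14.07 mg
manganese chloride tetrahydrate: 12.3 mg × (3500 mL / 500 mL) = 86.10 mg
riboflavin: 4.77 mg × (3500 mL / 500 mL) = 33.39 mg
thiamine hydrochloride: 9.39 mg × (3500 mL / 500 mL) = 65.73 mg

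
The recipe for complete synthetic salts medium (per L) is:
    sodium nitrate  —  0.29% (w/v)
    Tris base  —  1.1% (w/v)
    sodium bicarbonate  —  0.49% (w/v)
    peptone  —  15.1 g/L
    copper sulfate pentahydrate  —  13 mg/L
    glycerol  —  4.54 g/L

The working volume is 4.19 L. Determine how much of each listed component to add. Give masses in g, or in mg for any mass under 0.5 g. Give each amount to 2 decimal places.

Working volume: 4.19 L.
sodium nitrate: 0.29% w/v = 2.9 g/L → 2.9 × 4.19 L = 12.15 g
Tris base: 1.1 g per 100 mL × 4190 mL ÷ 100 = 46.09 g
sodium bicarbonate: 0.49 g per 100 mL × 4190 mL ÷ 100 = 20.53 g
peptone: 15.1 g/L × 4.19 L = 63.27 g
copper sulfate pentahydrate: 13 mg/L × 4.19 L = 54.47 mg
glycerol: 4.54 g/L × 4.19 L = 19.02 g

sodium nitrate 12.15 g; Tris base 46.09 g; sodium bicarbonate 20.53 g; peptone 63.27 g; copper sulfate pentahydrate 54.47 mg; glycerol 19.02 g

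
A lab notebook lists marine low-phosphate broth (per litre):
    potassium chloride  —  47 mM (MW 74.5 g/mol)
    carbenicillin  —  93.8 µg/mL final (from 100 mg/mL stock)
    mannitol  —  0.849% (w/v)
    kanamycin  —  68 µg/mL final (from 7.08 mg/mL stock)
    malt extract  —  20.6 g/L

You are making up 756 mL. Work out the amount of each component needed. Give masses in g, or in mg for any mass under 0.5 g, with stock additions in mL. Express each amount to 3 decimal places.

Working volume: 756 mL = 0.756 L.
potassium chloride: 47 mmol/L × 74.5 g/mol × 0.756 L ÷ 1000 = 2.647 g
carbenicillin: dilute stock: 93.8 µg/mL × 756 mL ÷ 100000 µg/mL = 0.709 mL
mannitol: 0.849 g per 100 mL × 756 mL ÷ 100 = 6.418 g
kanamycin: dilute stock: 68 µg/mL × 756 mL ÷ 7080 µg/mL = 7.261 mL
malt extract: 20.6 g/L × 0.756 L = 15.574 g

potassium chloride 2.647 g; carbenicillin 0.709 mL; mannitol 6.418 g; kanamycin 7.261 mL; malt extract 15.574 g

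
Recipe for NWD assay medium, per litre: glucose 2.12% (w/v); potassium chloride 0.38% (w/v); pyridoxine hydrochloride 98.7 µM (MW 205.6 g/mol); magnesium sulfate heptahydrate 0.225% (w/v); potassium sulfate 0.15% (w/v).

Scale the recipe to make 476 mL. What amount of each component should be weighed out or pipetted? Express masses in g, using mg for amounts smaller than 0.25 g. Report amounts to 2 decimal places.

glucose 10.09 g; potassium chloride 1.81 g; pyridoxine hydrochloride 9.66 mg; magnesium sulfate heptahydrate 1.07 g; potassium sulfate 0.71 g

Target volume = 476 mL = 0.476 L.
glucose: 2.12 g per 100 mL × 476 mL ÷ 100 = 10.09 g
potassium chloride: 0.38% w/v = 3.8 g/L → 3.8 × 0.476 L = 1.81 g
pyridoxine hydrochloride: 98.7 µmol/L × 205.6 g/mol × 0.476 L ÷ 1000 = 9.66 mg
magnesium sulfate heptahydrate: 0.225% w/v = 2.25 g/L → 2.25 × 0.476 L = 1.07 g
potassium sulfate: 0.15 g per 100 mL × 476 mL ÷ 100 = 0.71 g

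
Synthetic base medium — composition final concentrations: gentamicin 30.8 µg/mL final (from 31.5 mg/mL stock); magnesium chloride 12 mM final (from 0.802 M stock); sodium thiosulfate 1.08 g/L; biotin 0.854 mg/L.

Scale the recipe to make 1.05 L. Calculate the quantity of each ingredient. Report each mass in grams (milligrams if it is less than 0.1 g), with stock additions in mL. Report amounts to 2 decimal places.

gentamicin 1.03 mL; magnesium chloride 15.71 mL; sodium thiosulfate 1.13 g; biotin 0.90 mg

Scale factor relative to 1 L: 1.05.
gentamicin: V = C2·V2/C1 = 30.8 µg/mL × 1050 mL ÷ 31500 µg/mL = 1.03 mL
magnesium chloride: dilute stock: 12 mM × 1050 mL ÷ 802 mM = 15.71 mL
sodium thiosulfate: 1.08 g/L × 1.05 L = 1.13 g
biotin: 0.854 mg/L × 1.05 L = 0.90 mg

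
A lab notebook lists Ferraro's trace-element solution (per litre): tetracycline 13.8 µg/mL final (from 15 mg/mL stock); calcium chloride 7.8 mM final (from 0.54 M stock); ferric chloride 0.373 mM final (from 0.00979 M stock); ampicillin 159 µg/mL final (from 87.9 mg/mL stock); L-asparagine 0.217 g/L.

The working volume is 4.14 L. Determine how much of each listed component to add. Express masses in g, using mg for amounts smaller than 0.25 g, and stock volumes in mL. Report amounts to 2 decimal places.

tetracycline 3.81 mL; calcium chloride 59.80 mL; ferric chloride 157.73 mL; ampicillin 7.49 mL; L-asparagine 0.90 g

Working volume: 4.14 L.
tetracycline: V = C2·V2/C1 = 13.8 µg/mL × 4140 mL ÷ 15000 µg/mL = 3.81 mL
calcium chloride: dilute stock: 7.8 mM × 4140 mL ÷ 540 mM = 59.80 mL
ferric chloride: V = C2·V2/C1 = 0.373 mM × 4140 mL ÷ 9.79 mM = 157.73 mL
ampicillin: V = C2·V2/C1 = 159 µg/mL × 4140 mL ÷ 87900 µg/mL = 7.49 mL
L-asparagine: 0.217 g/L × 4.14 L = 0.90 g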